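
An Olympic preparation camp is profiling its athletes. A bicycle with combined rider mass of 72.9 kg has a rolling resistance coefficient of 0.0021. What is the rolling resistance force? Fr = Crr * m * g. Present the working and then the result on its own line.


Fr = 0.0021 * 72.9 * 9.81
= 0.15309 * 9.81
= 1.502 N

1.502 N


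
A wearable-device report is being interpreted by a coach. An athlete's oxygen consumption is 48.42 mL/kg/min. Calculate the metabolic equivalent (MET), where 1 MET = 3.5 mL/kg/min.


MET = VO2 / 3.5
= 48.42 / 3.5
= 13.83 METs

13.83 METs


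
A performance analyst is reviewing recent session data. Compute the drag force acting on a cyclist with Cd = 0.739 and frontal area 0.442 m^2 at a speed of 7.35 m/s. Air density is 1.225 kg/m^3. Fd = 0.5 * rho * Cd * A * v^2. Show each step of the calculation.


Step 1: v^2 = 54.0225
Step 2: Fd = 0.5 * 1.225 * 0.739 * 0.442 * 54.0225
= 10.808 N

10.808 N


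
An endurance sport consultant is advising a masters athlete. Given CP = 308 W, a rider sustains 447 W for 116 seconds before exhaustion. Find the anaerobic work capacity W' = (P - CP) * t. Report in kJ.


Excess power = 447 - 308 = 139 W
Work above CP = 139 * 116 = 16124 J
W' = 16.124 kJ

16.124 kJ


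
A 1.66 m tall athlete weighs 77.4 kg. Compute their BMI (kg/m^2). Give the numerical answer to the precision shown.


height^2 = 2.7556 m^2
BMI = 77.4 / 2.7556 = 28.09 kg/m^2

28.09 kg/m^2


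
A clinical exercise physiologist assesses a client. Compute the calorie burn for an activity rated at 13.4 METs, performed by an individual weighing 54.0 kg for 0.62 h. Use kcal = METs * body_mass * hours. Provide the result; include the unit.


Product of METs and mass = 13.4 * 54.0 = 723.6
Total kcal = 723.6 * 0.62 = 448.63 kcal

448.63 kcal


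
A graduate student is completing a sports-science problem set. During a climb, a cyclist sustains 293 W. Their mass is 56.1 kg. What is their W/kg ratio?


Power-to-weight = 293 W / 56.1 kg
= 5.223 W/kg

5.223 W/kg


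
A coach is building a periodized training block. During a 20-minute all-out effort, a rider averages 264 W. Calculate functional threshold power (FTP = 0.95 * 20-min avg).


FTP = 0.95 * 264
= 250.8 W

250.8 W


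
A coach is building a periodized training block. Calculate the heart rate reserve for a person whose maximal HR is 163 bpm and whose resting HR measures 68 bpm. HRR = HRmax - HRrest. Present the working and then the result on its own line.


HRmax = 163 bpm
HRrest = 68 bpm
HRR = 163 - 68 = 95 bpm

95 bpm


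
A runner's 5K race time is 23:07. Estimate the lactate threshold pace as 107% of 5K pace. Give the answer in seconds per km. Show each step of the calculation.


Total race time = 23*60 + 7 = 1387 seconds
5K pace = 1387 / 5 = 277.4 sec/km
LT pace = 277.4 * 1.07 = 296.82 sec/km

296.82 s/km


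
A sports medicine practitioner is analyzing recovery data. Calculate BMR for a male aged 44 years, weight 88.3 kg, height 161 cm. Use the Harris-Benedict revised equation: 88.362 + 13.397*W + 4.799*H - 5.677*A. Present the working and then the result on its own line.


Substituting values:
W term = 13.397 * 88.3 = 1182.9551
H term = 4.799 * 161 = 772.639
A term = 5.677 * 44 = 249.788
BMR = 1794.17 kcal/day

1794.17 kcal/day


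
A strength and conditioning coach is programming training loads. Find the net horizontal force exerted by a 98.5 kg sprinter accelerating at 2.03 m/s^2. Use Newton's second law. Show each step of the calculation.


Newton's second law: F = m * a
F = 98.5 * 2.03 = 199.96 N

199.96 N


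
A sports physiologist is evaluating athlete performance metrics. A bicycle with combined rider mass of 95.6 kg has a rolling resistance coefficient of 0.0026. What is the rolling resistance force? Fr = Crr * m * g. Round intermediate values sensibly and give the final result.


Fr = 0.0026 * 95.6 * 9.81
= 0.24856 * 9.81
= 2.438 N

2.438 N


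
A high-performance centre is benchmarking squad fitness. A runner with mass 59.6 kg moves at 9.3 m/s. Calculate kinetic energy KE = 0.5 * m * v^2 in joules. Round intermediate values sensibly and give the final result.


v^2 = 9.3^2 = 86.49
KE = 0.5 * 59.6 * 86.49
= 2577.4 J

2577.4 J


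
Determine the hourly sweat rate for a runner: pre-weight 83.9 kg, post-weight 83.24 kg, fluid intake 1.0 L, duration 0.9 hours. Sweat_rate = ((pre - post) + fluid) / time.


Mass lost = 83.9 - 83.24 = 0.66 kg
Add fluid consumed: 0.66 + 1.0 = 1.66 L total sweat
Sweat rate = 1.66 / 0.9 = 1.844 L/h

1.844 L/h


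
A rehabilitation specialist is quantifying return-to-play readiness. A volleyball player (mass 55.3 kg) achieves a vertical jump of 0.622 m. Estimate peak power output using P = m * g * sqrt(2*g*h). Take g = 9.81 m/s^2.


2 * g * h = 2 * 9.81 * 0.622 = 12.20364
sqrt(12.20364) = 3.493371 m/s
P = 55.3 * 9.81 * 3.493371 = 1895.13 W

1895.13 W


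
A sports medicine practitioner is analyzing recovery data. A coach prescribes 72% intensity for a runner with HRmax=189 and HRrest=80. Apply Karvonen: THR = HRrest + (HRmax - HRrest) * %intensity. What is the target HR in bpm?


Heart rate reserve = 189 - 80 = 109
Intensity fraction = 72 / 100 = 0.72
THR = 80 + 109 * 0.72 = 158.48 bpm

158.48 bpm


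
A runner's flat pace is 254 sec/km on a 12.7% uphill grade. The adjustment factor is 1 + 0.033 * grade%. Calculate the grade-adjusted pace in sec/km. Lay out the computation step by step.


Factor = 1 + 0.033 * 12.7 = 1.4191
Adjusted pace = 254 * 1.4191
= 360.45 sec/km

360.45 s/km


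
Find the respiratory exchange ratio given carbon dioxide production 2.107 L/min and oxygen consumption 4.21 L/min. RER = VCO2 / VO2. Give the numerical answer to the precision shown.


VCO2 = 2.107 L/min
VO2 = 4.21 L/min
RER = 2.107 / 4.21 = 0.5005

0.5005


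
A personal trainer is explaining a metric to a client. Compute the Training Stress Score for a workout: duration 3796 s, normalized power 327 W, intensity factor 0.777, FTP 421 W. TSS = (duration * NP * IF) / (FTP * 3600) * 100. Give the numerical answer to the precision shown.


Product = 3796 * 327 * 0.777 = 964483.884
Base = 421 * 3600 = 1515600
TSS = 964483.884 / 1515600 * 100 = 63.64

63.64 TSS


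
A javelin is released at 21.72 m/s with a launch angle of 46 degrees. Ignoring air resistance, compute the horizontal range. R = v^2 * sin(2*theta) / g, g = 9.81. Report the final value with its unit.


Launch speed squared = 471.7584
sin(2 * 46 deg) = 0.999391
Range = 471.7584 * 0.999391 / 9.81
= 48.06 m

48.06 m


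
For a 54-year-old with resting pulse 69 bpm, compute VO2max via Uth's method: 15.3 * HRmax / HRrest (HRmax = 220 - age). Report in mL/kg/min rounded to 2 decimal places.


Step 1: HRmax = 220 - 54 = 166 bpm
Step 2: Ratio = 166 / 69 = 2.4058
Step 3: VO2max = 15.3 * 2.4058 = 36.81 mL/kg/min

36.81 mL/kg/min


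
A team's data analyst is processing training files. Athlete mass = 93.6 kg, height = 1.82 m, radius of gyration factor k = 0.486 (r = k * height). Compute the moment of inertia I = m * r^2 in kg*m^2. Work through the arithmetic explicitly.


r = k * height = 0.486 * 1.82 = 0.88452 m
r^2 = 0.88452^2 = 0.782376
I = 93.6 * 0.782376 = 73.23 kg*m^2

73.23 kg*m^2


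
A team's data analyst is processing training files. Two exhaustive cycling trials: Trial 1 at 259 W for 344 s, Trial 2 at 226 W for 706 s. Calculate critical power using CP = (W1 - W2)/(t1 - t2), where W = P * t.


W1 = 259 * 344 = 89096 J
W2 = 226 * 706 = 159556 J
CP = (89096 - 159556) / (344 - 706)
= -70460 / -362
= 194.64 W

194.64 W


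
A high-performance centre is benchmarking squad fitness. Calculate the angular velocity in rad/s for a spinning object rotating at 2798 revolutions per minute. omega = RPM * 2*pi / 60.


omega = RPM * 2*pi / 60
= 2798 * 6.28318531 / 60
= 293.006 rad/s

293.006 rad/s


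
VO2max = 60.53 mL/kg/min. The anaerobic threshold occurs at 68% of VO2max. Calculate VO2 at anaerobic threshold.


AT fraction = 68 / 100 = 0.68
AT VO2 = 60.53 * 0.68
= 41.16 mL/kg/min

41.16 mL/kg/min


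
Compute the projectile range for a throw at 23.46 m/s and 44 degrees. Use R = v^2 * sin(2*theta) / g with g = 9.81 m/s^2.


Two times the angle = 88 degrees
sin(88) = 0.999391
R = 550.3716 * 0.999391 / 9.81 = 56.069 m

56.069 m


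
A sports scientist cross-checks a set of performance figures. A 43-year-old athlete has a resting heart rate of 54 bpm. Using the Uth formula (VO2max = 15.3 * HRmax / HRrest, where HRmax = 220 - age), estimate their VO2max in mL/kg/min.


HRmax = 220 - 43 = 177 bpm
Ratio = HRmax / HRrest = 177 / 54 = 3.2778
VO2max = 15.3 * 3.2778 = 50.15 mL/kg/min

50.15 mL/kg/min


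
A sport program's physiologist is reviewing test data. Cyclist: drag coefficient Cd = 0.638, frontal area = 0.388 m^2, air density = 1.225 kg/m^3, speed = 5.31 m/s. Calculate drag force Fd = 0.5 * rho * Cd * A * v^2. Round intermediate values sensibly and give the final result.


v^2 = 5.31^2 = 28.1961
Fd = 0.5 * 1.225 * 0.638 * 0.388 * 28.1961
= 4.275 N

4.275 N


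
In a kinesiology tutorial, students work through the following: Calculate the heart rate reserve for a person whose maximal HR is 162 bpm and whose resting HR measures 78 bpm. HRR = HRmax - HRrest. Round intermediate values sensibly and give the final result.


HRmax = 162 bpm
HRrest = 78 bpm
HRR = 162 - 78 = 84 bpm

84 bpm


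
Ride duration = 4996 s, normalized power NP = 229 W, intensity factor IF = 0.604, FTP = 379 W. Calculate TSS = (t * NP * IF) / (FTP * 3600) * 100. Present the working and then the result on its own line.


Numerator = 4996 * 229 * 0.604 = 691026.736
Denominator = 379 * 3600 = 1364400
TSS = 691026.736 / 1364400 * 100
= 50.65

50.65 TSS


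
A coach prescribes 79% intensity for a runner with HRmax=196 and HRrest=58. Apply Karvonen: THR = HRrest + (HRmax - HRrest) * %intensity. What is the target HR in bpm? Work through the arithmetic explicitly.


Heart rate reserve = 196 - 58 = 138
Intensity fraction = 79 / 100 = 0.79
THR = 58 + 138 * 0.79 = 167.02 bpm

167.02 bpm


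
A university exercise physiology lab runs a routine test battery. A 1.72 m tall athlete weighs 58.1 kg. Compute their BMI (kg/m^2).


height^2 = 2.9584 m^2
BMI = 58.1 / 2.9584 = 19.64 kg/m^2

19.64 kg/m^2


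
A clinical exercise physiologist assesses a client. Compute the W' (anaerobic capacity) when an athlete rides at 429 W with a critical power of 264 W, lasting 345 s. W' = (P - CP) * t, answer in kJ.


Above-CP power = 165 W
Duration = 345 s
W' = 165 * 345 = 56925 J
Convert: 56925 / 1000 = 56.925 kJ

56.925 kJ


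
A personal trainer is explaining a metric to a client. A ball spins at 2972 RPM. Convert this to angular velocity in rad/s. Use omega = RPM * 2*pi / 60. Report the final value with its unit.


omega = 2972 * 2 * pi / 60
= 2972 * 6.28318531 / 60
= 18673.627 / 60
= 311.227 rad/s

311.227 rad/s


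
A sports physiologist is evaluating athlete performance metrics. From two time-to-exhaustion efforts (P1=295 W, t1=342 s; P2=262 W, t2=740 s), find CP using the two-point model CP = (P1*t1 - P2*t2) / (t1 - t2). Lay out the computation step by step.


Work in trial 1 = 100890 J
Work in trial 2 = 193880 J
Delta work = -92990 J
Delta time = -398 s
CP = -92990 / -398 = 233.64 W

233.64 W


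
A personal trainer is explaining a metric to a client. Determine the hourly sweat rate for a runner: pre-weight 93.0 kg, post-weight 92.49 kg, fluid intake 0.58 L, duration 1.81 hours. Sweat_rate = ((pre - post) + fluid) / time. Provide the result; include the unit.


Mass lost = 93.0 - 92.49 = 0.51 kg
Add fluid consumed: 0.51 + 0.58 = 1.09 L total sweat
Sweat rate = 1.09 / 1.81 = 0.602 L/h

0.602 L/h


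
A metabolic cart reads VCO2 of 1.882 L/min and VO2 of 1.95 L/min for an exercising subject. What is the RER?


RER = VCO2 / VO2 = 1.882 / 1.95 = 0.9651

0.9651


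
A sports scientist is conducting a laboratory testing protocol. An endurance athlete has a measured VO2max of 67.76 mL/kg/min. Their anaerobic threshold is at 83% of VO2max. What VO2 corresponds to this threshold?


Anaerobic threshold VO2 = VO2max * 83%
= 67.76 * 0.83
= 56.24 mL/kg/min

56.24 mL/kg/min


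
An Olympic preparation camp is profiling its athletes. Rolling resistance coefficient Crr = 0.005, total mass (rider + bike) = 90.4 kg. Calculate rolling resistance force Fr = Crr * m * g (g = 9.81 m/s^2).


Fr = Crr * m * g
= 0.005 * 90.4 * 9.81
= 4.434 N

4.434 N


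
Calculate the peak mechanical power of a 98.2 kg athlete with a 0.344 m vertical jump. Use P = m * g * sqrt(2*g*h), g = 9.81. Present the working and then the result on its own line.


First, sqrt(2gh) = sqrt(2 * 9.81 * 0.344)
= sqrt(6.74928) = 2.597938 m/s
Power = 98.2 * 9.81 * 2.597938 = 2502.7 W

2502.7 W


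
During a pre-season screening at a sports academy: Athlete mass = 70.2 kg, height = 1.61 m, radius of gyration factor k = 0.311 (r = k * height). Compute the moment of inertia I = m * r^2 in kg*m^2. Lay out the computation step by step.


r = k * height = 0.311 * 1.61 = 0.50071 m
r^2 = 0.50071^2 = 0.250711
I = 70.2 * 0.250711 = 17.6 kg*m^2

17.6 kg*m^2


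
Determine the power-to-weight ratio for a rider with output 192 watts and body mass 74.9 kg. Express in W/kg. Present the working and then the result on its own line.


P/W = 192 / 74.9 = 2.563 W/kg

2.563 W/kg


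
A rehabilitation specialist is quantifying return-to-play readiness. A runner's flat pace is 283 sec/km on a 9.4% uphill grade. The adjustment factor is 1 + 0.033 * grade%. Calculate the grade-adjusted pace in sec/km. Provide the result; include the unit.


Factor = 1 + 0.033 * 9.4 = 1.3102
Adjusted pace = 283 * 1.3102
= 370.79 sec/km

370.79 s/km


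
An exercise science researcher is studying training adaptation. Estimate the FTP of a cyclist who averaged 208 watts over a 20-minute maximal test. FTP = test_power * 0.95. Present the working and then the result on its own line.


FTP = 208 * 0.95 = 197.6 W

197.6 W


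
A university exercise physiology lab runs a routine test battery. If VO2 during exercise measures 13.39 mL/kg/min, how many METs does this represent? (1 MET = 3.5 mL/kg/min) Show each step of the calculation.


METs = VO2 / 3.5 = 13.39 / 3.5 = 3.83

3.83 METs


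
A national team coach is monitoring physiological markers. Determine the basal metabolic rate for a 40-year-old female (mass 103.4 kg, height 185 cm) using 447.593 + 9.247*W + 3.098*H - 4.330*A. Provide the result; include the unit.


BMR = 447.593 + 9.247*103.4 + 3.098*185 - 4.330*40
= 1803.66 kcal/day

1803.66 kcal/day


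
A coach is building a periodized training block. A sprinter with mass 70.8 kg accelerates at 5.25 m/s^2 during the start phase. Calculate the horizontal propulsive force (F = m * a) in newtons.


F = m * a
= 70.8 * 5.25
= 371.7 N

371.7 N


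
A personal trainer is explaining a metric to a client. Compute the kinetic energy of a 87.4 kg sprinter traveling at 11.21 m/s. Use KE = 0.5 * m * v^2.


Velocity squared = 125.6641
KE = 0.5 * 87.4 * 125.6641 = 5491.52 J

5491.52 J


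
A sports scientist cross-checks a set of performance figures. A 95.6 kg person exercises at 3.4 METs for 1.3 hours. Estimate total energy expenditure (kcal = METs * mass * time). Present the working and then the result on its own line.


Energy = METs * mass(kg) * time(h)
= 3.4 * 95.6 * 1.3
= 422.55 kcal

422.55 kcal


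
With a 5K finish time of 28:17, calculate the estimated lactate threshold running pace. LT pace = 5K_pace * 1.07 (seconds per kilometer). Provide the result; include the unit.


Race duration = 1697 s for 5 km
Average pace = 1697 / 5 = 339.4 s/km
LT pace = 339.4 * 1.07
= 363.16 s/km

363.16 s/km


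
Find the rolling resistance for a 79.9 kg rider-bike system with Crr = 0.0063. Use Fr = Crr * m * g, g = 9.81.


m * g = 79.9 * 9.81 = 783.819 N
Fr = 0.0063 * 783.819 = 4.938 N

4.938 N


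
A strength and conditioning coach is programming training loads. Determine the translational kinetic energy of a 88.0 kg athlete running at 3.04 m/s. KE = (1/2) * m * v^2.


KE = 0.5 * m * v^2
= 0.5 * 88.0 * 3.04^2
= 0.5 * 88.0 * 9.2416
= 406.63 J

406.63 J


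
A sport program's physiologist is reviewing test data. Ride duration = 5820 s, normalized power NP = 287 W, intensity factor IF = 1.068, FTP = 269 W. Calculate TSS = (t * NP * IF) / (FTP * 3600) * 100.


Numerator = 5820 * 287 * 1.068 = 1783923.12
Denominator = 269 * 3600 = 968400
TSS = 1783923.12 / 968400 * 100
= 184.21

184.21 TSS


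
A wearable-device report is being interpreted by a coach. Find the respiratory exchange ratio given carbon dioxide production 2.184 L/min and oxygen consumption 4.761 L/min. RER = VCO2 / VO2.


VCO2 = 2.184 L/min
VO2 = 4.761 L/min
RER = 2.184 / 4.761 = 0.4587

0.4587


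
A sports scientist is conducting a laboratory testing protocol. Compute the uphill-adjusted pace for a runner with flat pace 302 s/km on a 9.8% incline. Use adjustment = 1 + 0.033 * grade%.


Adjustment factor = 1 + 0.033 * 9.8 = 1.3234
Grade-adjusted pace = 302 * 1.3234 = 399.67 s/km

399.67 s/km


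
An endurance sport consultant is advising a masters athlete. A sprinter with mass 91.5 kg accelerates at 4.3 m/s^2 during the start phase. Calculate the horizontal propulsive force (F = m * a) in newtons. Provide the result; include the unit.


F = m * a
= 91.5 * 4.3
= 393.45 N

393.45 N


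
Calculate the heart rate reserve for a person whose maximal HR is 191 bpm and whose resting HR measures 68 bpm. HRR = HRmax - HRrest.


HRmax = 191 bpm
HRrest = 68 bpm
HRR = 191 - 68 = 123 bpm

123 bpm


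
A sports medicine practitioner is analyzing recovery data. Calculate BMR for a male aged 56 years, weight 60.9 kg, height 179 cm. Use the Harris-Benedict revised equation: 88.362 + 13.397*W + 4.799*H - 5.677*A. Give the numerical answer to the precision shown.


Substituting values:
W term = 13.397 * 60.9 = 815.8773
H term = 4.799 * 179 = 859.021
A term = 5.677 * 56 = 317.912
BMR = 1445.35 kcal/day

1445.35 kcal/day


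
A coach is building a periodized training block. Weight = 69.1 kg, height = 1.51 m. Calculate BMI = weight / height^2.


height^2 = 1.51^2 = 2.2801
BMI = 69.1 / 2.2801 = 30.31 kg/m^2

30.31 kg/m^2


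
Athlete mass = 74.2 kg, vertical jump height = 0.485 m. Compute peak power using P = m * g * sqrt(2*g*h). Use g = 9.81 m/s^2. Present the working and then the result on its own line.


sqrt(2 * 9.81 * 0.485) = sqrt(9.5157) = 3.084753 m/s
P = 74.2 * 9.81 * 3.084753
= 2245.4 W

2245.4 W


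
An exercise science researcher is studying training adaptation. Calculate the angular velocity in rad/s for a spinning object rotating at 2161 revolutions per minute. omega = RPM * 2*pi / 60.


omega = RPM * 2*pi / 60
= 2161 * 6.28318531 / 60
= 226.299 rad/s

226.299 rad/s


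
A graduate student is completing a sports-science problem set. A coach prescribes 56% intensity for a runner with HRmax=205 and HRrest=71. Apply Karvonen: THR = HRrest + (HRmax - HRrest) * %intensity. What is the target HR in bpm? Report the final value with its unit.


Heart rate reserve = 205 - 71 = 134
Intensity fraction = 56 / 100 = 0.56
THR = 71 + 134 * 0.56 = 146.04 bpm

146.04 bpm


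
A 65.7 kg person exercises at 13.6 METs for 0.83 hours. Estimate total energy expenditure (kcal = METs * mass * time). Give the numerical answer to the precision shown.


Energy = METs * mass(kg) * time(h)
= 13.6 * 65.7 * 0.83
= 741.62 kcal

741.62 kcal


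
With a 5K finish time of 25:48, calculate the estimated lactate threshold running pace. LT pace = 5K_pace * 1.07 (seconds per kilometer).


Race duration = 1548 s for 5 km
Average pace = 1548 / 5 = 309.6 s/km
LT pace = 309.6 * 1.07
= 331.27 s/km

331.27 s/km


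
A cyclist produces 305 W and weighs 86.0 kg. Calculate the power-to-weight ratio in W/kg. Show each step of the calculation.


P/W = power / mass
= 305 / 86.0
= 3.547 W/kg

3.547 W/kg


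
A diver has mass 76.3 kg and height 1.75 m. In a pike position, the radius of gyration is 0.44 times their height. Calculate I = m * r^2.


r = 0.44 * 1.75 = 0.77 m
I = m * r^2 = 76.3 * 0.5929 = 45.238 kg*m^2

45.238 kg*m^2


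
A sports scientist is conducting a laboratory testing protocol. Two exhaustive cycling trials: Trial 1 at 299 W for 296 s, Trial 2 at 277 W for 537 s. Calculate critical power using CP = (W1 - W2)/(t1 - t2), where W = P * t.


W1 = 299 * 296 = 88504 J
W2 = 277 * 537 = 148749 J
CP = (88504 - 148749) / (296 - 537)
= -60245 / -241
= 249.98 W

249.98 W


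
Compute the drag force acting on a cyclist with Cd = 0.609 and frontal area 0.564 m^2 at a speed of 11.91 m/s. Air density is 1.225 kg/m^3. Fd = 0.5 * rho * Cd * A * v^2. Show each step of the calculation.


Step 1: v^2 = 141.8481
Step 2: Fd = 0.5 * 1.225 * 0.609 * 0.564 * 141.8481
= 29.842 N

29.842 N


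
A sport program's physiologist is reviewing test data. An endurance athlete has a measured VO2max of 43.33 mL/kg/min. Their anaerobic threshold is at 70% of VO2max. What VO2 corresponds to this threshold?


Anaerobic threshold VO2 = VO2max * 70%
= 43.33 * 0.7
= 30.33 mL/kg/min

30.33 mL/kg/min


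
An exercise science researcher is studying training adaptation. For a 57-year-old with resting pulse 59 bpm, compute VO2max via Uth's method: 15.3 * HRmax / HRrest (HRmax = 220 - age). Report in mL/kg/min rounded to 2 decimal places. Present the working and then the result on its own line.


Step 1: HRmax = 220 - 57 = 163 bpm
Step 2: Ratio = 163 / 59 = 2.7627
Step 3: VO2max = 15.3 * 2.7627 = 42.27 mL/kg/min

42.27 mL/kg/min


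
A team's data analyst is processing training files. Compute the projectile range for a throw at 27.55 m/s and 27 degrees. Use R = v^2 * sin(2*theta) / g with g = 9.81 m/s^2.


Two times the angle = 54 degrees
sin(54) = 0.809017
R = 759.0025 * 0.809017 / 9.81 = 62.594 m

62.594 m


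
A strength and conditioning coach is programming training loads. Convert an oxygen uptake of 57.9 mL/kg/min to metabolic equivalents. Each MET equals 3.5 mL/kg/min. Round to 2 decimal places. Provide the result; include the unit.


One MET = 3.5 mL/kg/min
Number of METs = 57.9 / 3.5
= 16.54 METs

16.54 METs


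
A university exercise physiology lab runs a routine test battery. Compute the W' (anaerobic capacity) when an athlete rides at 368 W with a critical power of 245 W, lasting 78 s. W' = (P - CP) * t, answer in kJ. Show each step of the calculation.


Above-CP power = 123 W
Duration = 78 s
W' = 123 * 78 = 9594 J
Convert: 9594 / 1000 = 9.594 kJ

9.594 kJ


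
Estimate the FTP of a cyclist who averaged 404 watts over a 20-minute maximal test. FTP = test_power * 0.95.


FTP = 404 * 0.95 = 383.8 W

383.8 W


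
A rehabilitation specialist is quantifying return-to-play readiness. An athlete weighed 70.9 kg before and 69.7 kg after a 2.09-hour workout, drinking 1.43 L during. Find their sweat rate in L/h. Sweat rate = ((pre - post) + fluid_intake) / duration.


Body mass change = 1.2 kg
Total sweat loss = 1.2 + 1.43 = 2.63 L
Rate = 2.63 / 2.09 = 1.258 L/h

1.258 L/h


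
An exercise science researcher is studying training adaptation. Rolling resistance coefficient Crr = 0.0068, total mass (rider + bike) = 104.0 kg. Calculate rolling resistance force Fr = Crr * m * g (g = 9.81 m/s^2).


Fr = Crr * m * g
= 0.0068 * 104.0 * 9.81
= 6.938 N

6.938 N


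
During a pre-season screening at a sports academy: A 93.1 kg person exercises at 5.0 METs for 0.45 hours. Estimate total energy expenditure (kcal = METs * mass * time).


Energy = METs * mass(kg) * time(h)
= 5.0 * 93.1 * 0.45
= 209.48 kcal

209.48 kcal


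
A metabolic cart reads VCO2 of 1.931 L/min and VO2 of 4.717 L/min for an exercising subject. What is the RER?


RER = VCO2 / VO2 = 1.931 / 4.717 = 0.4094

0.4094


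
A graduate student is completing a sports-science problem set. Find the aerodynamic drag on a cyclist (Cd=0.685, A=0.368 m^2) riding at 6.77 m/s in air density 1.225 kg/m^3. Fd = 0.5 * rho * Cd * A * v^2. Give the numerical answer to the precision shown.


Fd = 0.5 * 1.225 * 0.685 * 0.368 * 6.77^2
= 0.5 * 1.225 * 0.685 * 0.368 * 45.8329
= 7.077 N

7.077 N


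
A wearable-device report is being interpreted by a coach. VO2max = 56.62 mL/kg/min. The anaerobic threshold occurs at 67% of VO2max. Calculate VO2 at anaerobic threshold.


AT fraction = 67 / 100 = 0.67
AT VO2 = 56.62 * 0.67
= 37.94 mL/kg/min

37.94 mL/kg/min


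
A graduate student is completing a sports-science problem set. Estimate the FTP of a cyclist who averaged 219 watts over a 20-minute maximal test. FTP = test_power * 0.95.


FTP = 219 * 0.95 = 208.05 W

208.05 W


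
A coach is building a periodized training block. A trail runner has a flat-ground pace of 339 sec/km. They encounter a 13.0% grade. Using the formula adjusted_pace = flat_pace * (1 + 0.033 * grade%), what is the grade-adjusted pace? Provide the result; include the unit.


Grade factor = 1 + 0.033 * 13.0 = 1.429
Adjusted = 339 * 1.429 = 484.43 sec/km

484.43 s/km


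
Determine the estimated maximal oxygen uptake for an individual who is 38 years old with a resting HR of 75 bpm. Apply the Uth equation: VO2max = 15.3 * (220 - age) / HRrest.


HRmax = 220 - 38 = 182
VO2max = 15.3 * (182 / 75)
= 15.3 * 2.4267
= 37.13 mL/kg/min

37.13 mL/kg/min


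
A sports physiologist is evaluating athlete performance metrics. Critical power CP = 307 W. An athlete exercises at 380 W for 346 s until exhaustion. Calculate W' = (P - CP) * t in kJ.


P - CP = 380 - 307 = 73 W
W' = 73 * 346 = 25258 J
= 25258 / 1000 = 25.258 kJ

25.258 kJ


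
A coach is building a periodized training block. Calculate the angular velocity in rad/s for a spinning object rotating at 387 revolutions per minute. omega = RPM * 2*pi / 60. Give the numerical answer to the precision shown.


omega = RPM * 2*pi / 60
= 387 * 6.28318531 / 60
= 40.527 rad/s

40.527 rad/s


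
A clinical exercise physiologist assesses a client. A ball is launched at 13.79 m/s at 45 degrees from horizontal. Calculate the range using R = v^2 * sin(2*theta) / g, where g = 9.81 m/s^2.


sin(2 * 45) = sin(90) = 1.0
v^2 = 13.79^2 = 190.1641
R = 190.1641 * 1.0 / 9.81
= 19.385 m

19.385 m


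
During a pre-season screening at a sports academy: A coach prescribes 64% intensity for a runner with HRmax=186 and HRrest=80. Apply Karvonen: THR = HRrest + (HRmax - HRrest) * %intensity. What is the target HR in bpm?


Heart rate reserve = 186 - 80 = 106
Intensity fraction = 64 / 100 = 0.64
THR = 80 + 106 * 0.64 = 147.84 bpm

147.84 bpm


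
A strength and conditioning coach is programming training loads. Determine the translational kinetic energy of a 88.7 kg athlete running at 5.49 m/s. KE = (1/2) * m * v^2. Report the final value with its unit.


KE = 0.5 * m * v^2
= 0.5 * 88.7 * 5.49^2
= 0.5 * 88.7 * 30.1401
= 1336.71 J

1336.71 J


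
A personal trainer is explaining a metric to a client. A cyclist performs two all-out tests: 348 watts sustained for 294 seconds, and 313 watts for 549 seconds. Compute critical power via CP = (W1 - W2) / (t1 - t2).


W1 = P1 * t1 = 348 * 294 = 102312 J
W2 = P2 * t2 = 313 * 549 = 171837 J
CP = (102312 - 171837) / (294 - 549)
= 272.65 W

272.65 W


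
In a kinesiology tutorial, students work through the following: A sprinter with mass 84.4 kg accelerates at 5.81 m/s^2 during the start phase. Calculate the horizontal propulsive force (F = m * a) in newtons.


F = m * a
= 84.4 * 5.81
= 490.36 N

490.36 N


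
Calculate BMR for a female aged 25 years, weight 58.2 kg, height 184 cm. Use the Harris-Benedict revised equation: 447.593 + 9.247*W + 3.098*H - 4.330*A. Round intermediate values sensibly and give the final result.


Substituting values:
W term = 9.247 * 58.2 = 538.1754
H term = 3.098 * 184 = 570.032
A term = 4.330 * 25 = 108.25
BMR = 1447.55 kcal/day

1447.55 kcal/day


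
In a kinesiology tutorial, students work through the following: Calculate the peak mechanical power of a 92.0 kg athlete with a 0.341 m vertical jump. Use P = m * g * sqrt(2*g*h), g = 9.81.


First, sqrt(2gh) = sqrt(2 * 9.81 * 0.341)
= sqrt(6.69042) = 2.586585 m/s
Power = 92.0 * 9.81 * 2.586585 = 2334.44 W

2334.44 W


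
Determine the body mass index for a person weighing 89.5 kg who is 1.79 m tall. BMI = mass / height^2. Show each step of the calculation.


BMI = mass / height^2
= 89.5 / 1.79^2
= 89.5 / 3.2041
= 27.93 kg/m^2

27.93 kg/m^2


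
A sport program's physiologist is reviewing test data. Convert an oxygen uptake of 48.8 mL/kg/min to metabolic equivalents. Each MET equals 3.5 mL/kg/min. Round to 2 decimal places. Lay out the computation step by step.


One MET = 3.5 mL/kg/min
Number of METs = 48.8 / 3.5
= 13.94 METs

13.94 METs


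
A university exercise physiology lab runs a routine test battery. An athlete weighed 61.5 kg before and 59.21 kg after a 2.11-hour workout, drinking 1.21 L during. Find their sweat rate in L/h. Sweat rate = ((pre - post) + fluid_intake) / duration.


Body mass change = 2.29 kg
Total sweat loss = 2.29 + 1.21 = 3.5 L
Rate = 3.5 / 2.11 = 1.659 L/h

1.659 L/h


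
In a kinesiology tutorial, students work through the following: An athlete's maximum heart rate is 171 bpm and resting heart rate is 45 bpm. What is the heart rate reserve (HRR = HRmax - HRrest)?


HRR = HRmax - HRrest
= 171 - 45
= 126 bpm

126 bpm


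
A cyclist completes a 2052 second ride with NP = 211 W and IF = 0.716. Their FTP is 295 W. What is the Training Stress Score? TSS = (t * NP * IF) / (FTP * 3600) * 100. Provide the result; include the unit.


t * NP * IF = 2052 * 211 * 0.716 = 310007.952
FTP * 3600 = 1062000
TSS = (310007.952 / 1062000) * 100 = 29.19

29.19 TSS


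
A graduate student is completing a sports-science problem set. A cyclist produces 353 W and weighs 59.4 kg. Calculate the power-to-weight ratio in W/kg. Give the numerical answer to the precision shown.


P/W = power / mass
= 353 / 59.4
= 5.943 W/kg

5.943 W/kg


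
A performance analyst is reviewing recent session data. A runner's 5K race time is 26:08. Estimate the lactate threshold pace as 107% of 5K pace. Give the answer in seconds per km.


Total race time = 26*60 + 8 = 1568 seconds
5K pace = 1568 / 5 = 313.6 sec/km
LT pace = 313.6 * 1.07 = 335.55 sec/km

335.55 s/km


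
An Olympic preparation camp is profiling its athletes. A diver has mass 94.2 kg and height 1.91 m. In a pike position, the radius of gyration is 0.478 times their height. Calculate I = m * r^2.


r = 0.478 * 1.91 = 0.91298 m
I = m * r^2 = 94.2 * 0.833532 = 78.519 kg*m^2

78.519 kg*m^2


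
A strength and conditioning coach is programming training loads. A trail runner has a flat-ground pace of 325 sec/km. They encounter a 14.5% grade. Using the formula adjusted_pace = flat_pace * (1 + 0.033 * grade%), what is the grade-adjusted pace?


Grade factor = 1 + 0.033 * 14.5 = 1.4785
Adjusted = 325 * 1.4785 = 480.51 sec/km

480.51 s/km


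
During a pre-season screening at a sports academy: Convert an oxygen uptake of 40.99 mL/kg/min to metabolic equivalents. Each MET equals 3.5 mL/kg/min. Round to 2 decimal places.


One MET = 3.5 mL/kg/min
Number of METs = 40.99 / 3.5
= 11.71 METs

11.71 METs


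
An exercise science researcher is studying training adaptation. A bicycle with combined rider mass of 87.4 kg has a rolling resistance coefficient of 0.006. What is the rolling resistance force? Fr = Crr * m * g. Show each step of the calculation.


Fr = 0.006 * 87.4 * 9.81
= 0.5244 * 9.81
= 5.144 N

5.144 N


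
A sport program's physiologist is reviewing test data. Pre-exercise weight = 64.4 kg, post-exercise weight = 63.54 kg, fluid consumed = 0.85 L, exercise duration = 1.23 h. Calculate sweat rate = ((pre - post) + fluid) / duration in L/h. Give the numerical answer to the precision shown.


Weight loss = 64.4 - 63.54 = 0.86 kg (approx L)
Total sweat = 0.86 + 0.85 = 1.71 L
Sweat rate = 1.71 / 1.23 = 1.39 L/h

1.39 L/h


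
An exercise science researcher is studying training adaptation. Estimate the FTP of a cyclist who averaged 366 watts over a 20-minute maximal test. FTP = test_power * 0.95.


FTP = 366 * 0.95 = 347.7 W

347.7 W


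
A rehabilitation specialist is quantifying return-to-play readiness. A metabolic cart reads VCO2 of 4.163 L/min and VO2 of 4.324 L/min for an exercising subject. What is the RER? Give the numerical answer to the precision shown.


RER = VCO2 / VO2 = 4.163 / 4.324 = 0.9628

0.9628


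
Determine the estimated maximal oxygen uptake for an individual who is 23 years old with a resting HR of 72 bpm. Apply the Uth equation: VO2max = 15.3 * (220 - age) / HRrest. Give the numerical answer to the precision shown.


HRmax = 220 - 23 = 197
VO2max = 15.3 * (197 / 72)
= 15.3 * 2.7361
= 41.86 mL/kg/min

41.86 mL/kg/min


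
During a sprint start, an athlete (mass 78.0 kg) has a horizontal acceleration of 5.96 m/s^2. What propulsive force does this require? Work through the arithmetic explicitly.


Propulsive force = mass * acceleration
= 78.0 kg * 5.96 m/s^2
= 464.88 N

464.88 N


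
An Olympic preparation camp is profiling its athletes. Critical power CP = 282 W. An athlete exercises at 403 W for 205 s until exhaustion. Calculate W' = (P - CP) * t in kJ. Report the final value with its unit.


P - CP = 403 - 282 = 121 W
W' = 121 * 205 = 24805 J
= 24805 / 1000 = 24.805 kJ

24.805 kJ


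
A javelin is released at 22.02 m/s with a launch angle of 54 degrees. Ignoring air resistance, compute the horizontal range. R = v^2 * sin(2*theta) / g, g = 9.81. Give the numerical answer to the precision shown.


Launch speed squared = 484.8804
sin(2 * 54 deg) = 0.951057
Range = 484.8804 * 0.951057 / 9.81
= 47.008 m

47.008 m


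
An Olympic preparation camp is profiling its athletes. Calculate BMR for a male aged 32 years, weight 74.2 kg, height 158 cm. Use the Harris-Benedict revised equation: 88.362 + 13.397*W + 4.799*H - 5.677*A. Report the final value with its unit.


Substituting values:
W term = 13.397 * 74.2 = 994.0574
H term = 4.799 * 158 = 758.242
A term = 5.677 * 32 = 181.664
BMR = 1659.0 kcal/day

1659.0 kcal/day


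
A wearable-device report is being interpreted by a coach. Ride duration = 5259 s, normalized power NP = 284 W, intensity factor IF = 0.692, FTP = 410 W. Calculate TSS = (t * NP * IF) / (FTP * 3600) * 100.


Numerator = 5259 * 284 * 0.692 = 1033540.752
Denominator = 410 * 3600 = 1476000
TSS = 1033540.752 / 1476000 * 100
= 70.02

70.02 TSS


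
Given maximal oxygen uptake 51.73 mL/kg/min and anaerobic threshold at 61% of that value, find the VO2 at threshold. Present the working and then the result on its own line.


Percentage as decimal = 0.61
VO2 at AT = 51.73 * 0.61 = 31.56 mL/kg/min

31.56 mL/kg/min


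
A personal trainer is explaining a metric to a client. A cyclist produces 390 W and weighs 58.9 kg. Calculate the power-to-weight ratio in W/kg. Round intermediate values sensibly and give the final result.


P/W = power / mass
= 390 / 58.9
= 6.621 W/kg

6.621 W/kg


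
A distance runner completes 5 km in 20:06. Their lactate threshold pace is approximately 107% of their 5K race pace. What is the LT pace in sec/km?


Convert to seconds: 20 min 6 s = 1206 s
Pace per km = 1206 / 5 = 241.2 s/km
LT pace = 241.2 * 1.07 = 258.08 s/km

258.08 s/km


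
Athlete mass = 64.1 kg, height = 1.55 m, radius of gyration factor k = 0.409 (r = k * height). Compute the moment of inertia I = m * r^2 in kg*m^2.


r = k * height = 0.409 * 1.55 = 0.63395 m
r^2 = 0.63395^2 = 0.401893
I = 64.1 * 0.401893 = 25.761 kg*m^2

25.761 kg*m^2


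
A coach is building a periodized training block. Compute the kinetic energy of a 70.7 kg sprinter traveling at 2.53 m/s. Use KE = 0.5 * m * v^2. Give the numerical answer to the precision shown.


Velocity squared = 6.4009
KE = 0.5 * 70.7 * 6.4009 = 226.27 J

226.27 J


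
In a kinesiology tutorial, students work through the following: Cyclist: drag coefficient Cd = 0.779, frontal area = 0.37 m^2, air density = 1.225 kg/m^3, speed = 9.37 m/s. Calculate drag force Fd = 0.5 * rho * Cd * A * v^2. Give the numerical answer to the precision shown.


v^2 = 9.37^2 = 87.7969
Fd = 0.5 * 1.225 * 0.779 * 0.37 * 87.7969
= 15.5 N

15.5 N


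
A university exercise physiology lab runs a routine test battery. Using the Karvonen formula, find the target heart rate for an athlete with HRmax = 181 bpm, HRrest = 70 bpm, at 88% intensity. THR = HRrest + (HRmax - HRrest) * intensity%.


HRR = 181 - 70 = 111
THR = 70 + 111 * 0.88
= 70 + 97.68
= 167.68 bpm

167.68 bpm


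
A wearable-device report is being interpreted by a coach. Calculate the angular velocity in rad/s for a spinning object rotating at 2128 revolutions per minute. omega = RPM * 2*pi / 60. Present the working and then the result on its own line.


omega = RPM * 2*pi / 60
= 2128 * 6.28318531 / 60
= 222.844 rad/s

222.844 rad/s


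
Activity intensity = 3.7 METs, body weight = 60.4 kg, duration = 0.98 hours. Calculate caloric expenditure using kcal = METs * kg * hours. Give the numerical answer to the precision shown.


kcal = 3.7 * 60.4 * 0.98
= 223.48 * 0.98
= 219.01 kcal

219.01 kcal


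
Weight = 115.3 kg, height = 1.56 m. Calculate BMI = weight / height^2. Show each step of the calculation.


height^2 = 1.56^2 = 2.4336
BMI = 115.3 / 2.4336 = 47.38 kg/m^2

47.38 kg/m^2


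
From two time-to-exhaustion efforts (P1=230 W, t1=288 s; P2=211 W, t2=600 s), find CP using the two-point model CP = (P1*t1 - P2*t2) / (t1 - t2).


Work in trial 1 = 66240 J
Work in trial 2 = 126600 J
Delta work = -60360 J
Delta time = -312 s
CP = -60360 / -312 = 193.46 W

193.46 W


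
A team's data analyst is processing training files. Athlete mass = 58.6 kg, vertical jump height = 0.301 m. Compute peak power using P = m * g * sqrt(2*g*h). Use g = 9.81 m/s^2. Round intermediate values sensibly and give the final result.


sqrt(2 * 9.81 * 0.301) = sqrt(5.90562) = 2.430148 m/s
P = 58.6 * 9.81 * 2.430148
= 1397.01 W

1397.01 W


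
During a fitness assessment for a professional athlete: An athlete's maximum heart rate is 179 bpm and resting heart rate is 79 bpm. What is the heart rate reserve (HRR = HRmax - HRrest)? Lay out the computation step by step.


HRR = HRmax - HRrest
= 179 - 79
= 100 bpm

100 bpm


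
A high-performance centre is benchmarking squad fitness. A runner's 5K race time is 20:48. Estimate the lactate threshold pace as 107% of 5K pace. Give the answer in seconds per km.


Total race time = 20*60 + 48 = 1248 seconds
5K pace = 1248 / 5 = 249.6 sec/km
LT pace = 249.6 * 1.07 = 267.07 sec/km

267.07 s/km


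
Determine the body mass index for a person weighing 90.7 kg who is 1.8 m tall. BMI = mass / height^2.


BMI = mass / height^2
= 90.7 / 1.8^2
= 90.7 / 3.24
= 27.99 kg/m^2

27.99 kg/m^2


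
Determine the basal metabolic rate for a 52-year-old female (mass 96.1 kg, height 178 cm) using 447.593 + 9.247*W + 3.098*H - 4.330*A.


BMR = 447.593 + 9.247*96.1 + 3.098*178 - 4.330*52
= 1662.51 kcal/day

1662.51 kcal/day


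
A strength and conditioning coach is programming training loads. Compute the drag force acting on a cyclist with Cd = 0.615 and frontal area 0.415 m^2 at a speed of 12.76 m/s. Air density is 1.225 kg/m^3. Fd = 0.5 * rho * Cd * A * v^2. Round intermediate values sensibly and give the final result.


Step 1: v^2 = 162.8176
Step 2: Fd = 0.5 * 1.225 * 0.615 * 0.415 * 162.8176
= 25.453 N

25.453 N


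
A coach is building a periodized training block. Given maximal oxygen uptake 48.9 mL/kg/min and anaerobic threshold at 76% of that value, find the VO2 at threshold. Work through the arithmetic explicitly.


Percentage as decimal = 0.76
VO2 at AT = 48.9 * 0.76 = 37.16 mL/kg/min

37.16 mL/kg/min
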